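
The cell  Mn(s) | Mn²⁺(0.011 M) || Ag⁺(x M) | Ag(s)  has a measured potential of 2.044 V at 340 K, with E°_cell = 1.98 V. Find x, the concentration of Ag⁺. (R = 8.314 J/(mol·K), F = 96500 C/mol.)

From the Nernst equation, ln Q = nF(E° − E)/RT = 2×96500×(1.98 − 2.044)/(8.314×340) = -4.370, so Q = 0.0127.
With Q = [Mn²⁺]/[Ag⁺]^2 and the known concentrations, [Ag⁺]^2 in the denominator gives [Ag⁺] = 0.93 M.

0.93 M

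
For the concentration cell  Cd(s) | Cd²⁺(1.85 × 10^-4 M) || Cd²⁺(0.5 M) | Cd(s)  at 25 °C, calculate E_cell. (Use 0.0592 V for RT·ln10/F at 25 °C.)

Both half-cells are Cd²⁺/Cd, so E°_cell = 0. The concentrated side is the cathode; the cell reaction moves Cd²⁺ from high to low concentration with n = 2.
Q = [Cd²⁺]_dilute/[Cd²⁺]_conc = 1.85 × 10^-4/0.5 = 3.7 × 10^-4.
E = 0 − (0.0592/2) log Q = −(0.0592/2)(-3.432) = 0.1016 V.

0.10 V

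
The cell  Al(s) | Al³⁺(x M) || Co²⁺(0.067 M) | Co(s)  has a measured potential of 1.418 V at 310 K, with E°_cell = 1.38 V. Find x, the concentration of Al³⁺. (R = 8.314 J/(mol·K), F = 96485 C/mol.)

From the Nernst equation, ln Q = nF(E° − E)/RT = 6×96485×(1.38 − 1.418)/(8.314×310) = -8.535, so Q = 1.96 × 10^-4.
With Q = [Al³⁺]^2/[Co²⁺]^3 and the known concentrations, [Al³⁺]^2 in the numerator gives [Al³⁺] = 2.4 × 10^-4 M.

2.4 × 10^-4 M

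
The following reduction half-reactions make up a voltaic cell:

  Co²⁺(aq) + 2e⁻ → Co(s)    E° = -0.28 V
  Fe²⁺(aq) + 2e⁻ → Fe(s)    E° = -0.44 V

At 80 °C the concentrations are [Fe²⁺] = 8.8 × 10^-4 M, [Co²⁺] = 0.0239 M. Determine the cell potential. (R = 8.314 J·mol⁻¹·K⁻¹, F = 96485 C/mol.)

0.210 V

The Co²⁺/Co couple has the higher reduction potential and acts as the cathode, so E°_cell = -0.28 − (-0.44) = 0.16 V.
Balancing electrons gives n = 2; the reaction quotient is Q = [Fe²⁺]/[Co²⁺] = 0.0368.
E = E° − (RT/nF) ln Q = 0.16 − (8.314×353)/(2×96485) × (-3.302) = 0.160 + 0.050 = 0.210 V.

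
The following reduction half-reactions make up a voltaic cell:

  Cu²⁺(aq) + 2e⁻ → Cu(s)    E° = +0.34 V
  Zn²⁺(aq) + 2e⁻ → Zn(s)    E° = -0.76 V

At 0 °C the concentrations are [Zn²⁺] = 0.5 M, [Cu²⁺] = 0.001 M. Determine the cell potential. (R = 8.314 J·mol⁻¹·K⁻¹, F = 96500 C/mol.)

1.03 V

The Cu²⁺/Cu couple has the higher reduction potential and acts as the cathode, so E°_cell = +0.34 − (-0.76) = 1.10 V.
Balancing electrons gives n = 2; the reaction quotient is Q = [Zn²⁺]/[Cu²⁺] = 500.
E = E° − (RT/nF) ln Q = 1.10 − (8.314×273)/(2×96500) × (6.215) = 1.100 − 0.073 = 1.027 V.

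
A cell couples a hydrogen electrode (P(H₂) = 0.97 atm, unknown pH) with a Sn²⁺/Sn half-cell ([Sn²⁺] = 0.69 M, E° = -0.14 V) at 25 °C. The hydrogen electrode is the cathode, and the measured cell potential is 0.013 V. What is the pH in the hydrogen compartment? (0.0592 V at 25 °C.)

E°_cell = 0.14 V and n = 2.
log Q = n(E° − E)/0.0592 = 2×(0.14 − 0.013)/0.0592 = 4.291.
With Q = [Sn²⁺]·P(H₂) / [H⁺]^2, solving for [H⁺] gives log[H⁺] = -2.232, so pH = 2.23.

pH = 2.23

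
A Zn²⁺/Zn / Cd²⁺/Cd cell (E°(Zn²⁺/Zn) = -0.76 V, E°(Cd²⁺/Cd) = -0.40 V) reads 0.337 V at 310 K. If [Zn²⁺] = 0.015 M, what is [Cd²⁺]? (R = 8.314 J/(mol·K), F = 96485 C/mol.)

0.0027 M

From the Nernst equation, ln Q = nF(E° − E)/RT = 2×96485×(0.36 − 0.337)/(8.314×310) = 1.722, so Q = 5.60.
With Q = [Zn²⁺]/[Cd²⁺] and the known concentrations, [Cd²⁺] in the denominator gives [Cd²⁺] = 0.0027 M.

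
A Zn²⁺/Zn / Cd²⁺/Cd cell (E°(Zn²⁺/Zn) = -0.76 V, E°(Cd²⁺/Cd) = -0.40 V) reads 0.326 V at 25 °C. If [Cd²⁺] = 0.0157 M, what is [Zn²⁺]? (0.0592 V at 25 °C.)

0.22 M

From the Nernst equation, log Q = n(E° − E)/0.0592 = 2(0.36 − 0.326)/0.0592 = 1.149, so Q = 14.1.
With Q = [Zn²⁺]/[Cd²⁺] and the known concentrations, [Zn²⁺] in the numerator gives [Zn²⁺] = 0.22 M.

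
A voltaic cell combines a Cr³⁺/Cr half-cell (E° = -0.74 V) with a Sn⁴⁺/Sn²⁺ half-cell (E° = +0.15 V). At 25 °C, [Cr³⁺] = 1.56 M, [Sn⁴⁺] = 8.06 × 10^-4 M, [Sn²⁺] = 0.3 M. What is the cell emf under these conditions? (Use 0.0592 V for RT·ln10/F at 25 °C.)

The Sn⁴⁺/Sn²⁺ couple has the higher reduction potential and acts as the cathode, so E°_cell = +0.15 − (-0.74) = 0.89 V.
Balancing electrons gives n = 6; the reaction quotient is Q = [Cr³⁺]^2·[Sn²⁺]^3/[Sn⁴⁺]^3 = 1.25 × 10^8.
At 25 °C, E = E° − (0.0592/n) log Q = 0.89 − (0.0592/6)(8.099) = 0.890 − 0.080 = 0.810 V.

0.810 V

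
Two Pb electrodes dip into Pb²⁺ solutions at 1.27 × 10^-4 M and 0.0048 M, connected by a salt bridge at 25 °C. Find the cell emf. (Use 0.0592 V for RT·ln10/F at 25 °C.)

Both half-cells are Pb²⁺/Pb, so E°_cell = 0. The concentrated side is the cathode; the cell reaction moves Pb²⁺ from high to low concentration with n = 2.
Q = [Pb²⁺]_dilute/[Pb²⁺]_conc = 1.27 × 10^-4/0.0048 = 0.0265.
E = 0 − (0.0592/2) log Q = −(0.0592/2)(-1.577) = 0.0467 V.

0.047 V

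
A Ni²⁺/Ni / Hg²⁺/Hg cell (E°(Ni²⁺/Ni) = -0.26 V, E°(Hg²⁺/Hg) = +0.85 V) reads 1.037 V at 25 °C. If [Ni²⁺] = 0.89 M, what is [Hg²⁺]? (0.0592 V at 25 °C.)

0.003 M

From the Nernst equation, log Q = n(E° − E)/0.0592 = 2(1.11 − 1.037)/0.0592 = 2.466, so Q = 293.
With Q = [Ni²⁺]/[Hg²⁺] and the known concentrations, [Hg²⁺] in the denominator gives [Hg²⁺] = 0.003 M.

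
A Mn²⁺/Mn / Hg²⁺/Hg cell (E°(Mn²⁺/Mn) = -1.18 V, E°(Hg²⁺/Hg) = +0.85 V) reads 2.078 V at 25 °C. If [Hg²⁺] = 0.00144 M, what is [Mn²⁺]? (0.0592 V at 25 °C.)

3.4 × 10^-5 M

From the Nernst equation, log Q = n(E° − E)/0.0592 = 2(2.03 − 2.078)/0.0592 = -1.622, so Q = 0.0239.
With Q = [Mn²⁺]/[Hg²⁺] and the known concentrations, [Mn²⁺] in the numerator gives [Mn²⁺] = 3.4 × 10^-5 M.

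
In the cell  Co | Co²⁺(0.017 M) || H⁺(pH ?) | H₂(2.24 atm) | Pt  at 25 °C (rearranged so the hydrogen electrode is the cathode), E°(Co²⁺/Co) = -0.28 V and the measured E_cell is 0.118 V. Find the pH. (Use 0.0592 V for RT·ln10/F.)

pH = 3.45

E°_cell = 0.28 V and n = 2.
log Q = n(E° − E)/0.0592 = 2×(0.28 − 0.118)/0.0592 = 5.473.
With Q = [Co²⁺]·P(H₂) / [H⁺]^2, solving for [H⁺] gives log[H⁺] = -3.446, so pH = 3.45.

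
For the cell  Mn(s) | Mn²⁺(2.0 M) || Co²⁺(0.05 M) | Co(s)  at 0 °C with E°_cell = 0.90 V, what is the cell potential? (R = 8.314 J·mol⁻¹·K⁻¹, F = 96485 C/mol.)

Balancing electrons gives n = 2; the reaction quotient is Q = [Mn²⁺]/[Co²⁺] = 40.0.
E = E° − (RT/nF) ln Q = 0.90 − (8.314×273)/(2×96485) × (3.689) = 0.900 − 0.043 = 0.857 V.

0.857 V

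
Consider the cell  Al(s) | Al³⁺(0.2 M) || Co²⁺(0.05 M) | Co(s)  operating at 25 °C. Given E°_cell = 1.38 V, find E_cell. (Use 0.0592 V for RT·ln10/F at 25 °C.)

Balancing electrons gives n = 6; the reaction quotient is Q = [Al³⁺]^2/[Co²⁺]^3 = 320.
At 25 °C, E = E° − (0.0592/n) log Q = 1.38 − (0.0592/6)(2.505) = 1.380 − 0.025 = 1.355 V.

1.36 V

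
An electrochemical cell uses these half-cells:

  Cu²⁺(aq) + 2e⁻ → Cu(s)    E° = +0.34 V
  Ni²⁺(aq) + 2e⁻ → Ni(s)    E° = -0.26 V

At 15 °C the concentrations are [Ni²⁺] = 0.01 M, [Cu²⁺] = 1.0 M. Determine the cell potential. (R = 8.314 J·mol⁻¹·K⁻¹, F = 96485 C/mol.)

The Cu²⁺/Cu couple has the higher reduction potential and acts as the cathode, so E°_cell = +0.34 − (-0.26) = 0.60 V.
Balancing electrons gives n = 2; the reaction quotient is Q = [Ni²⁺]/[Cu²⁺] = 0.0100.
E = E° − (RT/nF) ln Q = 0.60 − (8.314×288)/(2×96485) × (-4.605) = 0.600 + 0.057 = 0.657 V.

0.657 V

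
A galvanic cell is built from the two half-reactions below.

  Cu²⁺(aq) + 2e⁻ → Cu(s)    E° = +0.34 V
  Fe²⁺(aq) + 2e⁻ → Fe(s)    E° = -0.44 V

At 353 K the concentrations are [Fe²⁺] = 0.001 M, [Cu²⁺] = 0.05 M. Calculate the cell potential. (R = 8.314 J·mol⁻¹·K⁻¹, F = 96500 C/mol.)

The Cu²⁺/Cu couple has the higher reduction potential and acts as the cathode, so E°_cell = +0.34 − (-0.44) = 0.78 V.
Balancing electrons gives n = 2; the reaction quotient is Q = [Fe²⁺]/[Cu²⁺] = 0.0200.
E = E° − (RT/nF) ln Q = 0.78 − (8.314×353)/(2×96500) × (-3.912) = 0.780 + 0.059 = 0.839 V.

0.839 V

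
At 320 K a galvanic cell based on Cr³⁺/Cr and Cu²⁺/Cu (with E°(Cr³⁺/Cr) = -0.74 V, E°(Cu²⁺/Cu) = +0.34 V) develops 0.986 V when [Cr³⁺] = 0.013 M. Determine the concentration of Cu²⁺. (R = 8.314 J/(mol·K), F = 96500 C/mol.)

From the Nernst equation, ln Q = nF(E° − E)/RT = 6×96500×(1.08 − 0.986)/(8.314×320) = 20.457, so Q = 7.66 × 10^8.
With Q = [Cr³⁺]^2/[Cu²⁺]^3 and the known concentrations, [Cu²⁺]^3 in the denominator gives [Cu²⁺] = 6 × 10^-5 M.

6 × 10^-5 M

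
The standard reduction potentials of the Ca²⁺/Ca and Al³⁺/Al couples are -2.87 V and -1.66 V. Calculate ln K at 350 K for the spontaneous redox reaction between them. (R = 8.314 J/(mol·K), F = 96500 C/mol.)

E°_cell = -1.66 − (-2.87) = 1.21 V, with n = 6 electrons transferred.
At equilibrium E = 0, so the Nernst equation gives ln K = nFE°/RT = (6)(96500)(1.21)/((8.314)(350)) = 240.76.

ln K = 240.8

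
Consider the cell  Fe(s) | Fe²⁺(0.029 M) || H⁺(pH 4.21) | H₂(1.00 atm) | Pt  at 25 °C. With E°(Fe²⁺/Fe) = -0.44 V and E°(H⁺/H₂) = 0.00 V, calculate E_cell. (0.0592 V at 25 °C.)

The hydrogen couple is the cathode, so E°_cell = 0.44 V; n = 2.
[H⁺] = 10^(−4.21) = 6.2 × 10^-5 M, and Q = [Fe²⁺]·P(H₂) / [H⁺]^2 = 7.63 × 10^6.
E = E° − (0.0592/2) log Q = 0.44 − (0.0592/2)(6.882) = 0.236 V.

0.24 V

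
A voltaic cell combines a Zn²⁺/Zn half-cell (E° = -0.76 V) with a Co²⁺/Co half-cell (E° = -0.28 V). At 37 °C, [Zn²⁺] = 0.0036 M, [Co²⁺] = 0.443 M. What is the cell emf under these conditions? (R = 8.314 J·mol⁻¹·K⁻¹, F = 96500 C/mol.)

0.544 V

The Co²⁺/Co couple has the higher reduction potential and acts as the cathode, so E°_cell = -0.28 − (-0.76) = 0.48 V.
Balancing electrons gives n = 2; the reaction quotient is Q = [Zn²⁺]/[Co²⁺] = 0.00813.
E = E° − (RT/nF) ln Q = 0.48 − (8.314×310)/(2×96500) × (-4.813) = 0.480 + 0.064 = 0.544 V.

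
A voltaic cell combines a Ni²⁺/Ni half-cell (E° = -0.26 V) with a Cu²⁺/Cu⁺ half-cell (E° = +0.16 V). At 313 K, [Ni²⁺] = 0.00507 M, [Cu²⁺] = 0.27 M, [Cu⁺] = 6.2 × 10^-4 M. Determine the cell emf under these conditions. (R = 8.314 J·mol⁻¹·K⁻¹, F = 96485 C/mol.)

The Cu²⁺/Cu⁺ couple has the higher reduction potential and acts as the cathode, so E°_cell = +0.16 − (-0.26) = 0.42 V.
Balancing electrons gives n = 2; the reaction quotient is Q = [Ni²⁺]·[Cu⁺]^2/[Cu²⁺]^2 = 2.67 × 10^-8.
E = E° − (RT/nF) ln Q = 0.42 − (8.314×313)/(2×96485) × (-17.437) = 0.420 + 0.235 = 0.655 V.

0.655 V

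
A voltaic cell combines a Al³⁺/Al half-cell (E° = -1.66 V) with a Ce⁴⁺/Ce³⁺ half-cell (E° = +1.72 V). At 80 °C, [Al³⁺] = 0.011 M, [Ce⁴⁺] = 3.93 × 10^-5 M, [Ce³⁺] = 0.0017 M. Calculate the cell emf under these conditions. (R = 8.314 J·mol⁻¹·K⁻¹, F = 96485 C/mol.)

3.31 V

The Ce⁴⁺/Ce³⁺ couple has the higher reduction potential and acts as the cathode, so E°_cell = +1.72 − (-1.66) = 3.38 V.
Balancing electrons gives n = 3; the reaction quotient is Q = [Al³⁺]·[Ce³⁺]^3/[Ce⁴⁺]^3 = 890.
E = E° − (RT/nF) ln Q = 3.38 − (8.314×353)/(3×96485) × (6.792) = 3.380 − 0.069 = 3.311 V.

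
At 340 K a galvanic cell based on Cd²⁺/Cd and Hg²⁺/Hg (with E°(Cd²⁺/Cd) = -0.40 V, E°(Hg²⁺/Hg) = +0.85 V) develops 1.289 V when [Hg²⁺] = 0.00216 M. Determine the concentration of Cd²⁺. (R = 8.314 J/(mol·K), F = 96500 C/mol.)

1.5 × 10^-4 M

From the Nernst equation, ln Q = nF(E° − E)/RT = 2×96500×(1.25 − 1.289)/(8.314×340) = -2.663, so Q = 0.0698.
With Q = [Cd²⁺]/[Hg²⁺] and the known concentrations, [Cd²⁺] in the numerator gives [Cd²⁺] = 1.5 × 10^-4 M.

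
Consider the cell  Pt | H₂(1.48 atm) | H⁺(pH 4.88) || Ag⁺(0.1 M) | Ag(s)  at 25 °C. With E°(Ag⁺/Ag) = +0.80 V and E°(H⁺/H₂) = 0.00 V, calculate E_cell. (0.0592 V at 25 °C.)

The Ag⁺/Ag couple is the cathode, so E°_cell = 0.80 V; n = 2.
[H⁺] = 10^(−4.88) = 1.3 × 10^-5 M, and Q = [H⁺]^2 / ([Ag⁺]^2·P(H₂)) = 1.17 × 10^-8.
E = E° − (0.0592/2) log Q = 0.80 − (0.0592/2)(-7.930) = 1.035 V.

1.03 V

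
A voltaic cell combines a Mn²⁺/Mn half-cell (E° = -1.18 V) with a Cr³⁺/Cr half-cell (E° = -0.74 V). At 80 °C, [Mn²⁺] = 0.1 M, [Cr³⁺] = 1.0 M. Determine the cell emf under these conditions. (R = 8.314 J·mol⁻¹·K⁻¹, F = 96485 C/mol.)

The Cr³⁺/Cr couple has the higher reduction potential and acts as the cathode, so E°_cell = -0.74 − (-1.18) = 0.44 V.
Balancing electrons gives n = 6; the reaction quotient is Q = [Mn²⁺]^3/[Cr³⁺]^2 = 0.00100.
E = E° − (RT/nF) ln Q = 0.44 − (8.314×353)/(6×96485) × (-6.908) = 0.440 + 0.035 = 0.475 V.

0.475 V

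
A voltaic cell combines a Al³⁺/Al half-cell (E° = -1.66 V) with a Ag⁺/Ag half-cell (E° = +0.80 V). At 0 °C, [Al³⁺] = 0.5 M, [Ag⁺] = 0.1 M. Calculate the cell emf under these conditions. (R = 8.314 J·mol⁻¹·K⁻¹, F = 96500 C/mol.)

The Ag⁺/Ag couple has the higher reduction potential and acts as the cathode, so E°_cell = +0.80 − (-1.66) = 2.46 V.
Balancing electrons gives n = 3; the reaction quotient is Q = [Al³⁺]/[Ag⁺]^3 = 500.
E = E° − (RT/nF) ln Q = 2.46 − (8.314×273)/(3×96500) × (6.215) = 2.460 − 0.049 = 2.411 V.

2.41 V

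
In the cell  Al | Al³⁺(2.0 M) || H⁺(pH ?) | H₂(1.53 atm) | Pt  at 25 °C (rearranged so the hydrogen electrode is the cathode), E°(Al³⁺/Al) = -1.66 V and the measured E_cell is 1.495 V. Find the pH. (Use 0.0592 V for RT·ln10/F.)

pH = 2.59

E°_cell = 1.66 V and n = 6.
log Q = n(E° − E)/0.0592 = 6×(1.66 − 1.495)/0.0592 = 16.723.
With Q = [Al³⁺]^2·P(H₂)^3 / [H⁺]^6, solving for [H⁺] gives log[H⁺] = -2.594, so pH = 2.59.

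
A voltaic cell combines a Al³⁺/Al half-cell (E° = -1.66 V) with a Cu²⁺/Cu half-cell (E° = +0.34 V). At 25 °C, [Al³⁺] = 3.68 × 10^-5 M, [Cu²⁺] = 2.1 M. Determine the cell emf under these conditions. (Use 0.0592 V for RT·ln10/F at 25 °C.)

2.10 V

The Cu²⁺/Cu couple has the higher reduction potential and acts as the cathode, so E°_cell = +0.34 − (-1.66) = 2.00 V.
Balancing electrons gives n = 6; the reaction quotient is Q = [Al³⁺]^2/[Cu²⁺]^3 = 1.46 × 10^-10.
At 25 °C, E = E° − (0.0592/n) log Q = 2.00 − (0.0592/6)(-9.835) = 2.000 + 0.097 = 2.097 V.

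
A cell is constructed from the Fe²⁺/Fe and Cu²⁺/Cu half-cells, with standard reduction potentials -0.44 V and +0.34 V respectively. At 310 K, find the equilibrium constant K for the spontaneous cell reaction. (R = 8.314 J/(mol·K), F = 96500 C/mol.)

E°_cell = +0.34 − (-0.44) = 0.78 V, with n = 2 electrons transferred.
At equilibrium E = 0, so the Nernst equation gives ln K = nFE°/RT = (2)(96500)(0.78)/((8.314)(310)) = 58.41.
K = e^58.41 = 2.3 × 10^25.

2.3 × 10^25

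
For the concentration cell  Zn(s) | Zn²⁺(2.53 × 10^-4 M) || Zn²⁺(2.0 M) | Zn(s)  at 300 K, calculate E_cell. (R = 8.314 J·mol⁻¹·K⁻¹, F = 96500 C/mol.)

Both half-cells are Zn²⁺/Zn, so E°_cell = 0. The concentrated side is the cathode; the cell reaction moves Zn²⁺ from high to low concentration with n = 2.
Q = [Zn²⁺]_dilute/[Zn²⁺]_conc = 2.53 × 10^-4/2.0 = 1.27 × 10^-4.
E = 0 − (RT/nF) ln Q = −((8.314×300)/(2×96500))(-8.975) = 0.1160 V.

0.12 V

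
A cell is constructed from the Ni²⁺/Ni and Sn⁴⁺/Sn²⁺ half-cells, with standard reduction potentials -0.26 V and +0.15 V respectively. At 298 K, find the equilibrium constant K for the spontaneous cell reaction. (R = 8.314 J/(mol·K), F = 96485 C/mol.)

E°_cell = +0.15 − (-0.26) = 0.41 V, with n = 2 electrons transferred.
At equilibrium E = 0, so the Nernst equation gives ln K = nFE°/RT = (2)(96485)(0.41)/((8.314)(298)) = 31.93.
K = e^31.93 = 7.4 × 10^13.

7.4 × 10^13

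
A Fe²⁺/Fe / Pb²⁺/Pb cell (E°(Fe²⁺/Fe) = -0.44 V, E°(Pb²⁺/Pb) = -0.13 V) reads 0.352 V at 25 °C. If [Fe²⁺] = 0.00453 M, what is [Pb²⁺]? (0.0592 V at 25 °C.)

From the Nernst equation, log Q = n(E° − E)/0.0592 = 2(0.31 − 0.352)/0.0592 = -1.419, so Q = 0.0381.
With Q = [Fe²⁺]/[Pb²⁺] and the known concentrations, [Pb²⁺] in the denominator gives [Pb²⁺] = 0.12 M.

0.12 M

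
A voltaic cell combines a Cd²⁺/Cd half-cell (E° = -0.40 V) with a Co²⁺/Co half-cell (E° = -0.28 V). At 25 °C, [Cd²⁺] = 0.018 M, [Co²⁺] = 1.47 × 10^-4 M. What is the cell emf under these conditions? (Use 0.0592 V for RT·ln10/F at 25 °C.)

The Co²⁺/Co couple has the higher reduction potential and acts as the cathode, so E°_cell = -0.28 − (-0.40) = 0.12 V.
Balancing electrons gives n = 2; the reaction quotient is Q = [Cd²⁺]/[Co²⁺] = 122.
At 25 °C, E = E° − (0.0592/n) log Q = 0.12 − (0.0592/2)(2.088) = 0.120 − 0.062 = 0.058 V.

0.058 V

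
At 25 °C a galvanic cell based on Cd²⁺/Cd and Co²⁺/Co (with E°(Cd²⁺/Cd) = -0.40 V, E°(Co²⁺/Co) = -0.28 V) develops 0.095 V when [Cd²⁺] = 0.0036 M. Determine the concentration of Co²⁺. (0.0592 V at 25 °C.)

5.1 × 10^-4 M

From the Nernst equation, log Q = n(E° − E)/0.0592 = 2(0.12 − 0.095)/0.0592 = 0.845, so Q = 6.99.
With Q = [Cd²⁺]/[Co²⁺] and the known concentrations, [Co²⁺] in the denominator gives [Co²⁺] = 5.1 × 10^-4 M.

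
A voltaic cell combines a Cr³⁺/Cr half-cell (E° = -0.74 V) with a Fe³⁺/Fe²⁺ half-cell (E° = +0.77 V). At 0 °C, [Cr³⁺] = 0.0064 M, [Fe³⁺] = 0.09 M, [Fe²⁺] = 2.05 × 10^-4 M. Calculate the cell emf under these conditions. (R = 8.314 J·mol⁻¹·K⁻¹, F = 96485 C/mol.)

The Fe³⁺/Fe²⁺ couple has the higher reduction potential and acts as the cathode, so E°_cell = +0.77 − (-0.74) = 1.51 V.
Balancing electrons gives n = 3; the reaction quotient is Q = [Cr³⁺]·[Fe²⁺]^3/[Fe³⁺]^3 = 7.56 × 10^-11.
E = E° − (RT/nF) ln Q = 1.51 − (8.314×273)/(3×96485) × (-23.305) = 1.510 + 0.183 = 1.693 V.

1.69 V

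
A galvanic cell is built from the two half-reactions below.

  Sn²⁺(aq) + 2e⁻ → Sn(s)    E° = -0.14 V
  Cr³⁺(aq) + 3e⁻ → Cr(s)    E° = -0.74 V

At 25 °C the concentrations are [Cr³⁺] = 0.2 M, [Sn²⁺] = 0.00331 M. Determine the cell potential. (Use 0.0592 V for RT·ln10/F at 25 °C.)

0.540 V

The Sn²⁺/Sn couple has the higher reduction potential and acts as the cathode, so E°_cell = -0.14 − (-0.74) = 0.60 V.
Balancing electrons gives n = 6; the reaction quotient is Q = [Cr³⁺]^2/[Sn²⁺]^3 = 1.1 × 10^6.
At 25 °C, E = E° − (0.0592/n) log Q = 0.60 − (0.0592/6)(6.043) = 0.600 − 0.060 = 0.540 V.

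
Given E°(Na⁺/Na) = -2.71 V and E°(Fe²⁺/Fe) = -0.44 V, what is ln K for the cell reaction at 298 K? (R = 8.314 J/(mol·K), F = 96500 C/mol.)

ln K = 176.8

E°_cell = -0.44 − (-2.71) = 2.27 V, with n = 2 electrons transferred.
At equilibrium E = 0, so the Nernst equation gives ln K = nFE°/RT = (2)(96500)(2.27)/((8.314)(298)) = 176.83.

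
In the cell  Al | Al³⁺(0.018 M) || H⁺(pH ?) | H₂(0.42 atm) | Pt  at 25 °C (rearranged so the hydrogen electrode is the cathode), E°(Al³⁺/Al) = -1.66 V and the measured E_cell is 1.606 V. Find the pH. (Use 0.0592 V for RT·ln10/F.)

pH = 1.68

E°_cell = 1.66 V and n = 6.
log Q = n(E° − E)/0.0592 = 6×(1.66 − 1.606)/0.0592 = 5.473.
With Q = [Al³⁺]^2·P(H₂)^3 / [H⁺]^6, solving for [H⁺] gives log[H⁺] = -1.682, so pH = 1.68.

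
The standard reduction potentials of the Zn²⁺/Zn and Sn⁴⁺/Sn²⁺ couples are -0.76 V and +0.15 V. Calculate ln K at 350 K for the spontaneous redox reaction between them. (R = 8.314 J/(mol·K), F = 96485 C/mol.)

E°_cell = +0.15 − (-0.76) = 0.91 V, with n = 2 electrons transferred.
At equilibrium E = 0, so the Nernst equation gives ln K = nFE°/RT = (2)(96485)(0.91)/((8.314)(350)) = 60.35.

ln K = 60.3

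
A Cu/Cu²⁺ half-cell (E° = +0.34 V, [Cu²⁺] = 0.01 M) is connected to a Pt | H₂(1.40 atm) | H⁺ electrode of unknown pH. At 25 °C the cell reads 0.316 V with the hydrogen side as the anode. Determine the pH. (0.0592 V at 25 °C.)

E°_cell = 0.34 V and n = 2.
log Q = n(E° − E)/0.0592 = 2×(0.34 − 0.316)/0.0592 = 0.811.
With Q = [H⁺]^2 / ([Cu²⁺]·P(H₂)), solving for [H⁺] gives log[H⁺] = -0.522, so pH = 0.52.

pH = 0.52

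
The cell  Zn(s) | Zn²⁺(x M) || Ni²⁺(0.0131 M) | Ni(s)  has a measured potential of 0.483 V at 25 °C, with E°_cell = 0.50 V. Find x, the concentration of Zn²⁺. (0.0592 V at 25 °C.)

0.049 M

From the Nernst equation, log Q = n(E° − E)/0.0592 = 2(0.50 − 0.483)/0.0592 = 0.574, so Q = 3.75.
With Q = [Zn²⁺]/[Ni²⁺] and the known concentrations, [Zn²⁺] in the numerator gives [Zn²⁺] = 0.049 M.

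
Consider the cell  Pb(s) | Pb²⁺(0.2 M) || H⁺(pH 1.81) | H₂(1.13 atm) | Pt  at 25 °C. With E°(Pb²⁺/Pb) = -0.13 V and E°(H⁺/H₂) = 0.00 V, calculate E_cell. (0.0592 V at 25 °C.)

The hydrogen couple is the cathode, so E°_cell = 0.13 V; n = 2.
[H⁺] = 10^(−1.81) = 0.015 M, and Q = [Pb²⁺]·P(H₂) / [H⁺]^2 = 942.
E = E° − (0.0592/2) log Q = 0.13 − (0.0592/2)(2.974) = 0.042 V.

0.042 V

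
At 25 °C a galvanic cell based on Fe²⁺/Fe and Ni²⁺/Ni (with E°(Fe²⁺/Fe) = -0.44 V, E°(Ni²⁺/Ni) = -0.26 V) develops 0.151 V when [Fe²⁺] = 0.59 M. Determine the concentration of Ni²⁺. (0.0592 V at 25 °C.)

0.062 M

From the Nernst equation, log Q = n(E° − E)/0.0592 = 2(0.18 − 0.151)/0.0592 = 0.980, so Q = 9.54.
With Q = [Fe²⁺]/[Ni²⁺] and the known concentrations, [Ni²⁺] in the denominator gives [Ni²⁺] = 0.062 M.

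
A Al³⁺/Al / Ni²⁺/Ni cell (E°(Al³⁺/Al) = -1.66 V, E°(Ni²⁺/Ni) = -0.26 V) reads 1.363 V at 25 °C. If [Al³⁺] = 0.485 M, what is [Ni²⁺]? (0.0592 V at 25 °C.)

From the Nernst equation, log Q = n(E° − E)/0.0592 = 6(1.40 − 1.363)/0.0592 = 3.750, so Q = 5620.
With Q = [Al³⁺]^2/[Ni²⁺]^3 and the known concentrations, [Ni²⁺]^3 in the denominator gives [Ni²⁺] = 0.035 M.

0.035 M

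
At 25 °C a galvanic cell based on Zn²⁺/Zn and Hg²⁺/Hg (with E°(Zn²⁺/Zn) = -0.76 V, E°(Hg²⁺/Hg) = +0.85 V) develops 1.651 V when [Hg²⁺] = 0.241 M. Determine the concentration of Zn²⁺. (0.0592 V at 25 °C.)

0.0099 M

From the Nernst equation, log Q = n(E° − E)/0.0592 = 2(1.61 − 1.651)/0.0592 = -1.385, so Q = 0.0412.
With Q = [Zn²⁺]/[Hg²⁺] and the known concentrations, [Zn²⁺] in the numerator gives [Zn²⁺] = 0.0099 M.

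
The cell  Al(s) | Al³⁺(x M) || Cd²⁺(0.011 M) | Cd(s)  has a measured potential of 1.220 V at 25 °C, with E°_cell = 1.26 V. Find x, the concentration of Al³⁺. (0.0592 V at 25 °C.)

From the Nernst equation, log Q = n(E° − E)/0.0592 = 6(1.26 − 1.220)/0.0592 = 4.054, so Q = 1.13 × 10^4.
With Q = [Al³⁺]^2/[Cd²⁺]^3 and the known concentrations, [Al³⁺]^2 in the numerator gives [Al³⁺] = 0.12 M.

0.12 M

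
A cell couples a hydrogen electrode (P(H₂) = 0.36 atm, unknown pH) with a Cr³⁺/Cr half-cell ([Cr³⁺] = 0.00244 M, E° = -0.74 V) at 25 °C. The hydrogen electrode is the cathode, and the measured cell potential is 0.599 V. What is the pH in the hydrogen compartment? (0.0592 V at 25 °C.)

E°_cell = 0.74 V and n = 6.
log Q = n(E° − E)/0.0592 = 6×(0.74 − 0.599)/0.0592 = 14.291.
With Q = [Cr³⁺]^2·P(H₂)^3 / [H⁺]^6, solving for [H⁺] gives log[H⁺] = -3.474, so pH = 3.47.

pH = 3.47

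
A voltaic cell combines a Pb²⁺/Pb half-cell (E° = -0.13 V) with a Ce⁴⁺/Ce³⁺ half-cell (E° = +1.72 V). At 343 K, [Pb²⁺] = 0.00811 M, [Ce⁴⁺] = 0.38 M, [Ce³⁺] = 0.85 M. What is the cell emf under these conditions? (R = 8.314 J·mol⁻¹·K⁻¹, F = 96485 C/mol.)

The Ce⁴⁺/Ce³⁺ couple has the higher reduction potential and acts as the cathode, so E°_cell = +1.72 − (-0.13) = 1.85 V.
Balancing electrons gives n = 2; the reaction quotient is Q = [Pb²⁺]·[Ce³⁺]^2/[Ce⁴⁺]^2 = 0.0406.
E = E° − (RT/nF) ln Q = 1.85 − (8.314×343)/(2×96485) × (-3.205) = 1.850 + 0.047 = 1.897 V.

1.90 V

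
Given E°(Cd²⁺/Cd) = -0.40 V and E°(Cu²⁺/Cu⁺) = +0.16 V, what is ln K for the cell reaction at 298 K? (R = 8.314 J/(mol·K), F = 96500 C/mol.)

E°_cell = +0.16 − (-0.40) = 0.56 V, with n = 2 electrons transferred.
At equilibrium E = 0, so the Nernst equation gives ln K = nFE°/RT = (2)(96500)(0.56)/((8.314)(298)) = 43.62.

ln K = 43.6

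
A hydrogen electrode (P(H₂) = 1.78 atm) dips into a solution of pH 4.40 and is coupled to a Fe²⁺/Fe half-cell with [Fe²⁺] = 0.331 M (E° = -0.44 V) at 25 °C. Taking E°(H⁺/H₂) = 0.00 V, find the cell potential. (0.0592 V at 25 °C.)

0.19 V

The hydrogen couple is the cathode, so E°_cell = 0.44 V; n = 2.
[H⁺] = 10^(−4.40) = 4 × 10^-5 M, and Q = [Fe²⁺]·P(H₂) / [H⁺]^2 = 3.72 × 10^8.
E = E° − (0.0592/2) log Q = 0.44 − (0.0592/2)(8.570) = 0.186 V.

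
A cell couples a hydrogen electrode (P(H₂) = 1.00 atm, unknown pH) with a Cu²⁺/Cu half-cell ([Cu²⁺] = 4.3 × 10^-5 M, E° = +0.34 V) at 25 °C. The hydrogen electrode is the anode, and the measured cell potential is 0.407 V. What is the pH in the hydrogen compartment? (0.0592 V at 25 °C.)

pH = 3.32

E°_cell = 0.34 V and n = 2.
log Q = n(E° − E)/0.0592 = 2×(0.34 − 0.407)/0.0592 = -2.264.
With Q = [H⁺]^2 / ([Cu²⁺]·P(H₂)), solving for [H⁺] gives log[H⁺] = -3.315, so pH = 3.32.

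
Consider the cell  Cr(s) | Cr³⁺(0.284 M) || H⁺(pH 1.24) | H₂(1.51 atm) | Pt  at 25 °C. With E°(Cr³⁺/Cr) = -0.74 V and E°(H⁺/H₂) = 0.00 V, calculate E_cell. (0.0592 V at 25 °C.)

The hydrogen couple is the cathode, so E°_cell = 0.74 V; n = 6.
[H⁺] = 10^(−1.24) = 0.058 M, and Q = [Cr³⁺]^2·P(H₂)^3 / [H⁺]^6 = 7.65 × 10^6.
E = E° − (0.0592/6) log Q = 0.74 − (0.0592/6)(6.884) = 0.672 V.

0.67 V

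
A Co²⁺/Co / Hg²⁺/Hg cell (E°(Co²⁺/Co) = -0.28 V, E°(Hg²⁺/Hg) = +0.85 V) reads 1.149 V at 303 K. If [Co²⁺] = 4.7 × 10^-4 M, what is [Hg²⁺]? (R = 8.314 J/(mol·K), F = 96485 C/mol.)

From the Nernst equation, ln Q = nF(E° − E)/RT = 2×96485×(1.13 − 1.149)/(8.314×303) = -1.455, so Q = 0.233.
With Q = [Co²⁺]/[Hg²⁺] and the known concentrations, [Hg²⁺] in the denominator gives [Hg²⁺] = 0.002 M.

0.002 M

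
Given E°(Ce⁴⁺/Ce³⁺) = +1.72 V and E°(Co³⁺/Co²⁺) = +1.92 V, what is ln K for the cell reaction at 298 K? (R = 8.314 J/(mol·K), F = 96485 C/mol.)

E°_cell = +1.92 − (+1.72) = 0.20 V, with n = 1 electron transferred.
At equilibrium E = 0, so the Nernst equation gives ln K = nFE°/RT = (1)(96485)(0.20)/((8.314)(298)) = 7.79.

ln K = 7.8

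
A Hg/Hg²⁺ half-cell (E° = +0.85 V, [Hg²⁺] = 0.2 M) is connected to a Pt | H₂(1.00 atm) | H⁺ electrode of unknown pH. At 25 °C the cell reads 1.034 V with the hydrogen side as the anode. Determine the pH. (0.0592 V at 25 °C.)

pH = 3.46

E°_cell = 0.85 V and n = 2.
log Q = n(E° − E)/0.0592 = 2×(0.85 − 1.034)/0.0592 = -6.216.
With Q = [H⁺]^2 / ([Hg²⁺]·P(H₂)), solving for [H⁺] gives log[H⁺] = -3.458, so pH = 3.46.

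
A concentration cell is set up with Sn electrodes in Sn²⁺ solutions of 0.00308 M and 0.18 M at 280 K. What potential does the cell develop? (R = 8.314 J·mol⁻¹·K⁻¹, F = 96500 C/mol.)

0.049 V

Both half-cells are Sn²⁺/Sn, so E°_cell = 0. The concentrated side is the cathode; the cell reaction moves Sn²⁺ from high to low concentration with n = 2.
Q = [Sn²⁺]_dilute/[Sn²⁺]_conc = 0.00308/0.18 = 0.0171.
E = 0 − (RT/nF) ln Q = −((8.314×280)/(2×96500))(-4.068) = 0.0491 V.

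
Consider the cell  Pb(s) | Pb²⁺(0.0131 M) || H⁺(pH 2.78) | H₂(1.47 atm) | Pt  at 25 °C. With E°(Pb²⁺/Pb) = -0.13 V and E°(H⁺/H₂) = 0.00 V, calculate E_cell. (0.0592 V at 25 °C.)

The hydrogen couple is the cathode, so E°_cell = 0.13 V; n = 2.
[H⁺] = 10^(−2.78) = 0.0017 M, and Q = [Pb²⁺]·P(H₂) / [H⁺]^2 = 6990.
E = E° − (0.0592/2) log Q = 0.13 − (0.0592/2)(3.845) = 0.016 V.

0.016 V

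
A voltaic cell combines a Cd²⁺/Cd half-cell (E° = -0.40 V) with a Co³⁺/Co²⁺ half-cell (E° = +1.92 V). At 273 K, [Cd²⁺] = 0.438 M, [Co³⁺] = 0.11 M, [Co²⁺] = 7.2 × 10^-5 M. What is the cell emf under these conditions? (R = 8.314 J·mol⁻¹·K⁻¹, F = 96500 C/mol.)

2.50 V

The Co³⁺/Co²⁺ couple has the higher reduction potential and acts as the cathode, so E°_cell = +1.92 − (-0.40) = 2.32 V.
Balancing electrons gives n = 2; the reaction quotient is Q = [Cd²⁺]·[Co²⁺]^2/[Co³⁺]^2 = 1.88 × 10^-7.
E = E° − (RT/nF) ln Q = 2.32 − (8.314×273)/(2×96500) × (-15.489) = 2.320 + 0.182 = 2.502 V.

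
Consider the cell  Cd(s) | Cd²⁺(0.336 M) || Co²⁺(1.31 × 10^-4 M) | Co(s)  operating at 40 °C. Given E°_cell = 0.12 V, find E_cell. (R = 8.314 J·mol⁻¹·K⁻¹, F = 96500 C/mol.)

Balancing electrons gives n = 2; the reaction quotient is Q = [Cd²⁺]/[Co²⁺] = 2560.
E = E° − (RT/nF) ln Q = 0.12 − (8.314×313)/(2×96500) × (7.850) = 0.120 − 0.106 = 0.014 V.

0.014 V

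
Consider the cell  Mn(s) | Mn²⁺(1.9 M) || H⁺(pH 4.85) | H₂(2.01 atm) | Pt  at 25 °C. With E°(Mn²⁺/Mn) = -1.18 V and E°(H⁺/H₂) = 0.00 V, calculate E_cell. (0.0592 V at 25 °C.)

The hydrogen couple is the cathode, so E°_cell = 1.18 V; n = 2.
[H⁺] = 10^(−4.85) = 1.4 × 10^-5 M, and Q = [Mn²⁺]·P(H₂) / [H⁺]^2 = 1.91 × 10^10.
E = E° − (0.0592/2) log Q = 1.18 − (0.0592/2)(10.282) = 0.876 V.

0.88 V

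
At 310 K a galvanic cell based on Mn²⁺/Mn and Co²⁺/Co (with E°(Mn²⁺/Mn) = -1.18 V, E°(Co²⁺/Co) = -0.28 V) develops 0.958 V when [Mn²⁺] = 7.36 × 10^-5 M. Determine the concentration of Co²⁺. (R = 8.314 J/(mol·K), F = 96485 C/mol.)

0.0057 M

From the Nernst equation, ln Q = nF(E° − E)/RT = 2×96485×(0.90 − 0.958)/(8.314×310) = -4.343, so Q = 0.0130.
With Q = [Mn²⁺]/[Co²⁺] and the known concentrations, [Co²⁺] in the denominator gives [Co²⁺] = 0.0057 M.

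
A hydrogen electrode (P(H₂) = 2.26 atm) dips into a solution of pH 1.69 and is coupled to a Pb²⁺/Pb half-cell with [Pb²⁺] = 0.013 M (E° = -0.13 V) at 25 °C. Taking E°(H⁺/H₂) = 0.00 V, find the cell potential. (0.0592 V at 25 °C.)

0.075 V

The hydrogen couple is the cathode, so E°_cell = 0.13 V; n = 2.
[H⁺] = 10^(−1.69) = 0.020 M, and Q = [Pb²⁺]·P(H₂) / [H⁺]^2 = 70.5.
E = E° − (0.0592/2) log Q = 0.13 − (0.0592/2)(1.848) = 0.075 V.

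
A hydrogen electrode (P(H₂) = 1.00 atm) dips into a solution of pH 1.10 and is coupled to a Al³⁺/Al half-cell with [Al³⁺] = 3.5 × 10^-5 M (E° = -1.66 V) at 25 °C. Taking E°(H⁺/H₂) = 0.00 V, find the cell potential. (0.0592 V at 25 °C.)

1.68 V

The hydrogen couple is the cathode, so E°_cell = 1.66 V; n = 6.
[H⁺] = 10^(−1.10) = 0.079 M, and Q = [Al³⁺]^2·P(H₂)^3 / [H⁺]^6 = 0.00488.
E = E° − (0.0592/6) log Q = 1.66 − (0.0592/6)(-2.312) = 1.683 V.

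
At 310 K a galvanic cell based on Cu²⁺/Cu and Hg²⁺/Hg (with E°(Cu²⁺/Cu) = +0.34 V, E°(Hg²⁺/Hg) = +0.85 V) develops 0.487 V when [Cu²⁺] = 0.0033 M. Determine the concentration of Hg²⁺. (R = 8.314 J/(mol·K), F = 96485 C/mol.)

From the Nernst equation, ln Q = nF(E° − E)/RT = 2×96485×(0.51 − 0.487)/(8.314×310) = 1.722, so Q = 5.60.
With Q = [Cu²⁺]/[Hg²⁺] and the known concentrations, [Hg²⁺] in the denominator gives [Hg²⁺] = 5.9 × 10^-4 M.

5.9 × 10^-4 M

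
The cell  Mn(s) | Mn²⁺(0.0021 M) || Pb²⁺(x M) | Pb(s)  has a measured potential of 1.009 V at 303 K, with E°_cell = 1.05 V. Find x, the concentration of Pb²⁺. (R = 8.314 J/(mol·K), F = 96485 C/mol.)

9.1 × 10^-5 M

From the Nernst equation, ln Q = nF(E° − E)/RT = 2×96485×(1.05 − 1.009)/(8.314×303) = 3.141, so Q = 23.1.
With Q = [Mn²⁺]/[Pb²⁺] and the known concentrations, [Pb²⁺] in the denominator gives [Pb²⁺] = 9.1 × 10^-5 M.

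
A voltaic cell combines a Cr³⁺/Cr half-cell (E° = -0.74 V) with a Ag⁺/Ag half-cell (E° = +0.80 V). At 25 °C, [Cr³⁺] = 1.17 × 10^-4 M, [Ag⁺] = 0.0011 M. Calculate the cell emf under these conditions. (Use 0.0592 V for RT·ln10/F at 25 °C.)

1.44 V

The Ag⁺/Ag couple has the higher reduction potential and acts as the cathode, so E°_cell = +0.80 − (-0.74) = 1.54 V.
Balancing electrons gives n = 3; the reaction quotient is Q = [Cr³⁺]/[Ag⁺]^3 = 8.79 × 10^4.
At 25 °C, E = E° − (0.0592/n) log Q = 1.54 − (0.0592/3)(4.944) = 1.540 − 0.098 = 1.442 V.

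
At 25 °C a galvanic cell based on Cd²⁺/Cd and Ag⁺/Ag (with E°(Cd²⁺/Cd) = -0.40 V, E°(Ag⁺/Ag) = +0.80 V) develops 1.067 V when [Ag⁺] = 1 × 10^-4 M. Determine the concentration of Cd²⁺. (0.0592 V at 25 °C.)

3.1 × 10^-4 M

From the Nernst equation, log Q = n(E° − E)/0.0592 = 2(1.20 − 1.067)/0.0592 = 4.493, so Q = 3.11 × 10^4.
With Q = [Cd²⁺]/[Ag⁺]^2 and the known concentrations, [Cd²⁺] in the numerator gives [Cd²⁺] = 3.1 × 10^-4 M.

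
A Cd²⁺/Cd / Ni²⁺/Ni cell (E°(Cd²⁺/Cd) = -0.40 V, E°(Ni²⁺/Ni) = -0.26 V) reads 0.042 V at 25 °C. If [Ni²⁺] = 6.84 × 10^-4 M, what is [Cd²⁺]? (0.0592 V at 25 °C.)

From the Nernst equation, log Q = n(E° − E)/0.0592 = 2(0.14 − 0.042)/0.0592 = 3.311, so Q = 2050.
With Q = [Cd²⁺]/[Ni²⁺] and the known concentrations, [Cd²⁺] in the numerator gives [Cd²⁺] = 1.4 M.

1.4 M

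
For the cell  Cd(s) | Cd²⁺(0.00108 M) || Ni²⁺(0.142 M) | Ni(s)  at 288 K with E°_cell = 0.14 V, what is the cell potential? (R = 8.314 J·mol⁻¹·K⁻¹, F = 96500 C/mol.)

0.201 V

Balancing electrons gives n = 2; the reaction quotient is Q = [Cd²⁺]/[Ni²⁺] = 0.00761.
E = E° − (RT/nF) ln Q = 0.14 − (8.314×288)/(2×96500) × (-4.879) = 0.140 + 0.061 = 0.201 V.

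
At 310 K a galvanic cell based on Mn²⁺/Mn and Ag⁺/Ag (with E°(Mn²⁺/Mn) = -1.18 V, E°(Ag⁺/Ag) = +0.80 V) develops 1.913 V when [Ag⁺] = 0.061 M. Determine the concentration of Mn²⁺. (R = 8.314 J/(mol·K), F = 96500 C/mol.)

0.56 M

From the Nernst equation, ln Q = nF(E° − E)/RT = 2×96500×(1.98 − 1.913)/(8.314×310) = 5.017, so Q = 151.
With Q = [Mn²⁺]/[Ag⁺]^2 and the known concentrations, [Mn²⁺] in the numerator gives [Mn²⁺] = 0.56 M.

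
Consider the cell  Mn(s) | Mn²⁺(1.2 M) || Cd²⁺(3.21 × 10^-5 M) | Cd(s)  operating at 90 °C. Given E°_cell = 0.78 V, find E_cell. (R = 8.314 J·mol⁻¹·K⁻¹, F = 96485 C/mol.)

0.615 V

Balancing electrons gives n = 2; the reaction quotient is Q = [Mn²⁺]/[Cd²⁺] = 3.74 × 10^4.
E = E° − (RT/nF) ln Q = 0.78 − (8.314×363)/(2×96485) × (10.529) = 0.780 − 0.165 = 0.615 V.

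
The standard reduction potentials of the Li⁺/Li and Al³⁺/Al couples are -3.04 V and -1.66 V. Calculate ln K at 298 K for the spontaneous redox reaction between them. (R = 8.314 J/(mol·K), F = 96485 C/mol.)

ln K = 161.2

E°_cell = -1.66 − (-3.04) = 1.38 V, with n = 3 electrons transferred.
At equilibrium E = 0, so the Nernst equation gives ln K = nFE°/RT = (3)(96485)(1.38)/((8.314)(298)) = 161.23.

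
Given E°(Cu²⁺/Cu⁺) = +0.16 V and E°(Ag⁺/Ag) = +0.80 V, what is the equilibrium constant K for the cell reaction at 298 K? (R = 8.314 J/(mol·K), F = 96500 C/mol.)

E°_cell = +0.80 − (+0.16) = 0.64 V, with n = 1 electron transferred.
At equilibrium E = 0, so the Nernst equation gives ln K = nFE°/RT = (1)(96500)(0.64)/((8.314)(298)) = 24.93.
K = e^24.93 = 6.7 × 10^10.

6.7 × 10^10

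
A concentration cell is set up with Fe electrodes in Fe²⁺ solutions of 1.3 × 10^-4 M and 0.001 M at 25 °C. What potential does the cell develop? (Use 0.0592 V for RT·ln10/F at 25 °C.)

Both half-cells are Fe²⁺/Fe, so E°_cell = 0. The concentrated side is the cathode; the cell reaction moves Fe²⁺ from high to low concentration with n = 2.
Q = [Fe²⁺]_dilute/[Fe²⁺]_conc = 1.3 × 10^-4/0.001 = 0.130.
E = 0 − (0.0592/2) log Q = −(0.0592/2)(-0.886) = 0.0262 V.

0.026 V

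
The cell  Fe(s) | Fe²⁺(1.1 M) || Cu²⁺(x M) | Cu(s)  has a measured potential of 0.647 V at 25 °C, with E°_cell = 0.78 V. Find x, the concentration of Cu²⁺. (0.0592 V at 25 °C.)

From the Nernst equation, log Q = n(E° − E)/0.0592 = 2(0.78 − 0.647)/0.0592 = 4.493, so Q = 3.11 × 10^4.
With Q = [Fe²⁺]/[Cu²⁺] and the known concentrations, [Cu²⁺] in the denominator gives [Cu²⁺] = 3.5 × 10^-5 M.

3.5 × 10^-5 M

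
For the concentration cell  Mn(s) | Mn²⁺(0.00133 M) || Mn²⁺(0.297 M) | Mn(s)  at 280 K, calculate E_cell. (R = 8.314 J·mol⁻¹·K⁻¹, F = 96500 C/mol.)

0.065 V

Both half-cells are Mn²⁺/Mn, so E°_cell = 0. The concentrated side is the cathode; the cell reaction moves Mn²⁺ from high to low concentration with n = 2.
Q = [Mn²⁺]_dilute/[Mn²⁺]_conc = 0.00133/0.297 = 0.00448.
E = 0 − (RT/nF) ln Q = −((8.314×280)/(2×96500))(-5.409) = 0.0652 V.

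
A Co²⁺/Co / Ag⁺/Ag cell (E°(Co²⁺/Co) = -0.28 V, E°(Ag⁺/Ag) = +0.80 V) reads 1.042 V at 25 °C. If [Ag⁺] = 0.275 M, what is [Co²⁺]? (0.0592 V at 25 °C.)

1.5 M

From the Nernst equation, log Q = n(E° − E)/0.0592 = 2(1.08 − 1.042)/0.0592 = 1.284, so Q = 19.2.
With Q = [Co²⁺]/[Ag⁺]^2 and the known concentrations, [Co²⁺] in the numerator gives [Co²⁺] = 1.5 M.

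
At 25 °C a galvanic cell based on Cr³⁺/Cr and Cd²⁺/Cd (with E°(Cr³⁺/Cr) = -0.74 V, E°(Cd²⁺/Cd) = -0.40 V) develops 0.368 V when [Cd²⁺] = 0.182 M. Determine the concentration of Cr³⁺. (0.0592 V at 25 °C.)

0.003 M

From the Nernst equation, log Q = n(E° − E)/0.0592 = 6(0.34 − 0.368)/0.0592 = -2.838, so Q = 0.00145.
With Q = [Cr³⁺]^2/[Cd²⁺]^3 and the known concentrations, [Cr³⁺]^2 in the numerator gives [Cr³⁺] = 0.003 M.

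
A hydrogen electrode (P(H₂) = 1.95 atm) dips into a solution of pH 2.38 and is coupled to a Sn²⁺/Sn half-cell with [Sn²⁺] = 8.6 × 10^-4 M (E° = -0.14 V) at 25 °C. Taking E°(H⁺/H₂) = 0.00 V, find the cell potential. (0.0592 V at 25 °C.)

0.081 V

The hydrogen couple is the cathode, so E°_cell = 0.14 V; n = 2.
[H⁺] = 10^(−2.38) = 0.0042 M, and Q = [Sn²⁺]·P(H₂) / [H⁺]^2 = 96.5.
E = E° − (0.0592/2) log Q = 0.14 − (0.0592/2)(1.985) = 0.081 V.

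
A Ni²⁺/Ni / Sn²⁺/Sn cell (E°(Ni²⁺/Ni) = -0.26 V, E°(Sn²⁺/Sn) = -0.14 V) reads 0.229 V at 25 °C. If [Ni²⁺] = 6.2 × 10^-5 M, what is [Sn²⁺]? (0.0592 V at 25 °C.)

0.3 M

From the Nernst equation, log Q = n(E° − E)/0.0592 = 2(0.12 − 0.229)/0.0592 = -3.682, so Q = 2.08 × 10^-4.
With Q = [Ni²⁺]/[Sn²⁺] and the known concentrations, [Sn²⁺] in the denominator gives [Sn²⁺] = 0.3 M.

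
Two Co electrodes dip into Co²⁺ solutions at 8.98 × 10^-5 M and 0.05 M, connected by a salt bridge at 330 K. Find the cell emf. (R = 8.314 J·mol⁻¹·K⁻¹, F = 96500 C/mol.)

0.090 V

Both half-cells are Co²⁺/Co, so E°_cell = 0. The concentrated side is the cathode; the cell reaction moves Co²⁺ from high to low concentration with n = 2.
Q = [Co²⁺]_dilute/[Co²⁺]_conc = 8.98 × 10^-5/0.05 = 0.00180.
E = 0 − (RT/nF) ln Q = −((8.314×330)/(2×96500))(-6.322) = 0.0899 V.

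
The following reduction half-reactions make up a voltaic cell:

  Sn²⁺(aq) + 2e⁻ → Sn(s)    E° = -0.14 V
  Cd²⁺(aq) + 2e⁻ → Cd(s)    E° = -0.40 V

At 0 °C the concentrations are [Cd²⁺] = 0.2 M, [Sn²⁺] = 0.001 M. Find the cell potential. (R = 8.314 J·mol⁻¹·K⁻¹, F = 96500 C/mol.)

The Sn²⁺/Sn couple has the higher reduction potential and acts as the cathode, so E°_cell = -0.14 − (-0.40) = 0.26 V.
Balancing electrons gives n = 2; the reaction quotient is Q = [Cd²⁺]/[Sn²⁺] = 200.
E = E° − (RT/nF) ln Q = 0.26 − (8.314×273)/(2×96500) × (5.298) = 0.260 − 0.062 = 0.198 V.

0.198 V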